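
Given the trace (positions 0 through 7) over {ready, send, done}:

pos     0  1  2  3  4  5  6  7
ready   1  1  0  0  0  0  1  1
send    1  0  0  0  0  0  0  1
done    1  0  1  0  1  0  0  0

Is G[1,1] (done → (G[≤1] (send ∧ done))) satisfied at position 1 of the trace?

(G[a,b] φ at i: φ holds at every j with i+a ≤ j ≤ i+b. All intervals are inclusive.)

No

Check (done → (G[≤1] (send ∧ done))) at every j in [2,2]:
  j=2: antecedent true; consequent fails at 2 → ✗
Fails at j=2 → formula fails.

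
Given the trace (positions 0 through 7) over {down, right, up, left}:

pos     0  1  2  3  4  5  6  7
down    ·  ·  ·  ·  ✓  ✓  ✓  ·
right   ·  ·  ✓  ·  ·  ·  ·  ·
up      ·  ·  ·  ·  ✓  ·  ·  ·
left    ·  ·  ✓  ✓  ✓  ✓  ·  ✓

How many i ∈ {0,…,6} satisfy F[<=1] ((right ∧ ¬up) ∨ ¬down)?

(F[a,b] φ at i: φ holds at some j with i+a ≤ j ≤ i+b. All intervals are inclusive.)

5

Evaluate at each i in [0,6]:
  i=0: ✓ (witness j=0)
  i=1: ✓ (witness j=1)
  i=2: ✓ (witness j=2)
  i=3: ✓ (witness j=3)
  i=4: ✗ (none in [4,5])
  i=5: ✗ (none in [5,6])
  i=6: ✓ (witness j=7)
Positions where it holds: {0, 1, 2, 3, 6} → 5.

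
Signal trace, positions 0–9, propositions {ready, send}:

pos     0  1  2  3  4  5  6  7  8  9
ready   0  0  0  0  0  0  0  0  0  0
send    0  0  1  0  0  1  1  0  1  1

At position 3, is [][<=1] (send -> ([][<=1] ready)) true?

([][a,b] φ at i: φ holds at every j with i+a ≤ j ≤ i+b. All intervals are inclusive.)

Holds

Check (send -> ([][<=1] ready)) at every j in [3,4]:
  j=3: antecedent false → ✓
  j=4: antecedent false → ✓
All positions satisfy it → formula holds.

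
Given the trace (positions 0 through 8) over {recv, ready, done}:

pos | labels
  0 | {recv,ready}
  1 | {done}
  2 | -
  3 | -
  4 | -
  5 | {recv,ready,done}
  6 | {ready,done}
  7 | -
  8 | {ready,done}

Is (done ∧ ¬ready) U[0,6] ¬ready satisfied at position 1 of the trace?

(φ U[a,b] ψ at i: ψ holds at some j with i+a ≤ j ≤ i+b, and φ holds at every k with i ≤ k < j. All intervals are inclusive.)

True

Need some j in [1,7] with ¬ready, and (done ∧ ¬ready) at every k in [1,j-1].
  j=1: ¬ready holds; no prefix to check → satisfied.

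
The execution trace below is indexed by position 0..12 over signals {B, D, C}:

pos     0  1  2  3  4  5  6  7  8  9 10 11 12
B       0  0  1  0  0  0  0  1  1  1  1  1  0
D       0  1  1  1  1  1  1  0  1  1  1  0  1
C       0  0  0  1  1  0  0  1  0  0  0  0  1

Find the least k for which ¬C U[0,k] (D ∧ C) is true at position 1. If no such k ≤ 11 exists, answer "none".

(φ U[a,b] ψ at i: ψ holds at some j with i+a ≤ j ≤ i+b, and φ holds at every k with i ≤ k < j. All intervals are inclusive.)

Need earliest j ≥ 1 with (D ∧ C), and ¬C at every k in [1,j-1].
  j=1: rhs fails.
  j=2: rhs fails.
  j=3: rhs holds; lhs holds on [1,2]. k = 2.

2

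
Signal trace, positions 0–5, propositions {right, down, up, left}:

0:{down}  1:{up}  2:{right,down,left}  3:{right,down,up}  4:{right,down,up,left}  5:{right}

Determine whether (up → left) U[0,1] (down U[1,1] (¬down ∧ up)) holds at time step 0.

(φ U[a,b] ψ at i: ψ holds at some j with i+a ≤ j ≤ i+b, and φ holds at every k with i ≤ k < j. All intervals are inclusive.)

Need some j in [0,1] with (down U[1,1] (¬down ∧ up)), and (up → left) at every k in [0,j-1].
  j=0: (down U[1,1] (¬down ∧ up)) holds; no prefix to check → satisfied.

Yes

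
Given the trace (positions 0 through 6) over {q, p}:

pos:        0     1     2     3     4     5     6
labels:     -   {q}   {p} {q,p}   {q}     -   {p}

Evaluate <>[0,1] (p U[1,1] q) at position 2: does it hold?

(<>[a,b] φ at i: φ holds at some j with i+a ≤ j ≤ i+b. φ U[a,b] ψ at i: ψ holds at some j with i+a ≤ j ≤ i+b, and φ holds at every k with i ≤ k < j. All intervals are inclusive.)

Holds

Check (p U[1,1] q) at each j in [2,3]:
  j=2: holds
  j=3: holds
Found at j=2 → formula holds.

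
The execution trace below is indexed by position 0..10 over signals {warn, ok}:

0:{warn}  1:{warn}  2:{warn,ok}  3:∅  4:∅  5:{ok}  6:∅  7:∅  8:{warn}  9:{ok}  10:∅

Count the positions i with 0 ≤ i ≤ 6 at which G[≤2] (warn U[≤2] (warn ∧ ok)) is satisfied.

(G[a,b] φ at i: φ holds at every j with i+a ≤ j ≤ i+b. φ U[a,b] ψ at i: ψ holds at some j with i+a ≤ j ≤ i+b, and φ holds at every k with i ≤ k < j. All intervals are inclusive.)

1

Evaluate at each i in [0,6]:
  i=0: ✓ (all of [0,2])
  i=1: ✗ (fails at j=3)
  i=2: ✗ (fails at j=3)
  i=3: ✗ (fails at j=3)
  i=4: ✗ (fails at j=4)
  i=5: ✗ (fails at j=5)
  i=6: ✗ (fails at j=6)
Positions where it holds: {0} → 1.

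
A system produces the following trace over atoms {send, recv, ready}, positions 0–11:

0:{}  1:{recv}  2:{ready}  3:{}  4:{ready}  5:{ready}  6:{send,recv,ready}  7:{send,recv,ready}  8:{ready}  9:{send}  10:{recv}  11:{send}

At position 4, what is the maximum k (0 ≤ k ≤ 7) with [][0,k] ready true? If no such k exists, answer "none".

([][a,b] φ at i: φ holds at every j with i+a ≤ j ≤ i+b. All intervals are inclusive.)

4

ready must hold from j=4 onward; find where it first fails.
  j=4: holds
  j=5: holds
  j=6: holds
  j=7: holds
  j=8: holds
  j=9: fails
Holds on [4,8], so largest k = 4.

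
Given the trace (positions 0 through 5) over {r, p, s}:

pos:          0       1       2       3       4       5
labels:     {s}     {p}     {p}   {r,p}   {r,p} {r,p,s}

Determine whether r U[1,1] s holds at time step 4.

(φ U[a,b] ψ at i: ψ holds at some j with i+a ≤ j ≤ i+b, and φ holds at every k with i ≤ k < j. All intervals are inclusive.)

Need some j in [5,5] with s, and r at every k in [4,j-1].
  j=5: s holds; r holds at every k in [4,4] → satisfied.

Holds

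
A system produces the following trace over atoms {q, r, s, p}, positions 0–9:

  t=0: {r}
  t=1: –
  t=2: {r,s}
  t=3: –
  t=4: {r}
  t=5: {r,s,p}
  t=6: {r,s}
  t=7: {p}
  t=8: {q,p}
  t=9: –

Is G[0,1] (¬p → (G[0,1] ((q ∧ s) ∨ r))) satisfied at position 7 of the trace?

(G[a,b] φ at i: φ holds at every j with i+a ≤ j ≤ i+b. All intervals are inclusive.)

Holds

Check (¬p → (G[0,1] ((q ∧ s) ∨ r))) at every j in [7,8]:
  j=7: antecedent false → ✓
  j=8: antecedent false → ✓
All positions satisfy it → formula holds.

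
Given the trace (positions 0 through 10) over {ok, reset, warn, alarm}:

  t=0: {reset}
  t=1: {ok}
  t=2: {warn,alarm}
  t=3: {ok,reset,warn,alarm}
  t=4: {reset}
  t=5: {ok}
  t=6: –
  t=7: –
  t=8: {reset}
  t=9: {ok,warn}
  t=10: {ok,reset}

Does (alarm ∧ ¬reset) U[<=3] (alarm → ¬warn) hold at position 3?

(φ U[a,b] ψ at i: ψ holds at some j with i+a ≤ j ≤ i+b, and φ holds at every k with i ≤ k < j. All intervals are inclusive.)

False

Need some j in [3,6] with (alarm → ¬warn), and (alarm ∧ ¬reset) at every k in [3,j-1].
  j=3: (alarm → ¬warn) false.
  j=4: (alarm → ¬warn) holds, but (alarm ∧ ¬reset) fails at k=3 → not this j.
  j=5: (alarm → ¬warn) holds, but (alarm ∧ ¬reset) fails at k=3 → not this j.
  j=6: (alarm → ¬warn) holds, but (alarm ∧ ¬reset) fails at k=3 → not this j.
No j in the window works → until fails.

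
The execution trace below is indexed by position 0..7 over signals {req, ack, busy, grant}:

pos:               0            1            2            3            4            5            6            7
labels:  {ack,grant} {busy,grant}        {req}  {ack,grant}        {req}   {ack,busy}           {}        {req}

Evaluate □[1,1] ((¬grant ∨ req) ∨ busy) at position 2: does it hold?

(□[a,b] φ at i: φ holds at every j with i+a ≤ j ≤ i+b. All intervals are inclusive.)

False

Check ((¬grant ∨ req) ∨ busy) at every j in [3,3]:
  j=3: false
Fails at j=3 → formula fails.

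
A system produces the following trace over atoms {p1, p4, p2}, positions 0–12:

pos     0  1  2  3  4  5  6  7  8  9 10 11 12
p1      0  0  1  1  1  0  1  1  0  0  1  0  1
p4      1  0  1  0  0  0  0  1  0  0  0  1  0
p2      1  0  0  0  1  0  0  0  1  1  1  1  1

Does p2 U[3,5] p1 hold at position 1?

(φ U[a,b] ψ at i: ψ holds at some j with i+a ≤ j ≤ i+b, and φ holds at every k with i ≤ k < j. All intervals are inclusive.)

Need some j in [4,6] with p1, and p2 at every k in [1,j-1].
  j=4: p1 holds, but p2 fails at k=1 → not this j.
  j=5: p1 false.
  j=6: p1 holds, but p2 fails at k=1 → not this j.
No j in the window works → until fails.

Does not hold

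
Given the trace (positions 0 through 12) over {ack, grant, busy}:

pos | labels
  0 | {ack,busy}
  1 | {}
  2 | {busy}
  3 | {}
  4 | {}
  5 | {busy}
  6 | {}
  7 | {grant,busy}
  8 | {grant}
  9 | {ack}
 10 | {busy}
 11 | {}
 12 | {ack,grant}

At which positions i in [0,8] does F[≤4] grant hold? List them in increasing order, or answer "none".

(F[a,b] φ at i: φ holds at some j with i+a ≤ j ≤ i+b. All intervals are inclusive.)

Evaluate at each i in [0,8]:
  i=0: ✗ (none in [0,4])
  i=1: ✗ (none in [1,5])
  i=2: ✗ (none in [2,6])
  i=3: ✓ (witness j=7)
  i=4: ✓ (witness j=7)
  i=5: ✓ (witness j=7)
  i=6: ✓ (witness j=7)
  i=7: ✓ (witness j=7)
  i=8: ✓ (witness j=8)

3, 4, 5, 6, 7, 8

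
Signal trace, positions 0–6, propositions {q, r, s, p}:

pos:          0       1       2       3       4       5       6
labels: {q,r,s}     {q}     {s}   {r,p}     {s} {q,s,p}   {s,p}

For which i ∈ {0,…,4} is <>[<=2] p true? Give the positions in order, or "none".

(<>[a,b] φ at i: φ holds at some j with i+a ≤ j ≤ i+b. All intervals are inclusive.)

1, 2, 3, 4

Evaluate at each i in [0,4]:
  i=0: ✗ (none in [0,2])
  i=1: ✓ (witness j=3)
  i=2: ✓ (witness j=3)
  i=3: ✓ (witness j=3)
  i=4: ✓ (witness j=5)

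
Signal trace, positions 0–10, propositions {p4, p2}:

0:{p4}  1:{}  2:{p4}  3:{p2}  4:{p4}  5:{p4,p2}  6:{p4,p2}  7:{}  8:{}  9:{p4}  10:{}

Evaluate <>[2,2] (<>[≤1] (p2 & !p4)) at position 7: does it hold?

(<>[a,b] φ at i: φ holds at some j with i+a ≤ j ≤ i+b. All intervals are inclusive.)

No

Check <>[≤1] (p2 & !p4) at each j in [9,9]:
  j=9: fails (none in [9,10])
No position in the window satisfies it → formula fails.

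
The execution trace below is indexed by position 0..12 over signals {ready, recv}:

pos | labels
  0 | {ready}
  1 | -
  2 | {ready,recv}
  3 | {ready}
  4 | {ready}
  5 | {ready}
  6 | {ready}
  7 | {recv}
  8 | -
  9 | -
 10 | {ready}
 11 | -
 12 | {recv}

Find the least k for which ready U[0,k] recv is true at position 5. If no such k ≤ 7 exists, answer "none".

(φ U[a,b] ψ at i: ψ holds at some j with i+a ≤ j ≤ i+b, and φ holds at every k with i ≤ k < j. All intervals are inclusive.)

Need earliest j ≥ 5 with recv, and ready at every k in [5,j-1].
  j=5: rhs fails.
  j=6: rhs fails.
  j=7: rhs holds; lhs holds on [5,6]. k = 2.

2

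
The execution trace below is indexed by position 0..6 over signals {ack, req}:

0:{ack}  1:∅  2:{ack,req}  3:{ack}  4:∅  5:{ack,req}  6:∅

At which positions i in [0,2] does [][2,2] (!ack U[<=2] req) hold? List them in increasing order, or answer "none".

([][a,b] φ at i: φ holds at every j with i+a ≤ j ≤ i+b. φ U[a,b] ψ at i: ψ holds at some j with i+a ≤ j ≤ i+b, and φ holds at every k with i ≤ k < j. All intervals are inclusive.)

Evaluate at each i in [0,2]:
  i=0: ✓ (all of [2,2])
  i=1: ✗ (fails at j=3)
  i=2: ✓ (all of [4,4])

0, 2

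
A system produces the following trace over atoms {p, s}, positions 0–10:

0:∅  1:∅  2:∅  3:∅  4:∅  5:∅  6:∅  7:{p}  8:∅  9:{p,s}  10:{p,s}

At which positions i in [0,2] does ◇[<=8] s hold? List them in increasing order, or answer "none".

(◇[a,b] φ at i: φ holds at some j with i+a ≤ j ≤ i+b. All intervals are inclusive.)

1, 2

Evaluate at each i in [0,2]:
  i=0: ✗ (none in [0,8])
  i=1: ✓ (witness j=9)
  i=2: ✓ (witness j=9)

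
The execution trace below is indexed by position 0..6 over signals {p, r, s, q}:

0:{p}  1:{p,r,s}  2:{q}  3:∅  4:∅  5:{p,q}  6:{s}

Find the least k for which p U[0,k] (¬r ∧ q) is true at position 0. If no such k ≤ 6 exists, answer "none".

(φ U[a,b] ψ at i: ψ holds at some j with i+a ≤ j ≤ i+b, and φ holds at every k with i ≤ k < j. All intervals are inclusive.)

Need earliest j ≥ 0 with (¬r ∧ q), and p at every k in [0,j-1].
  j=0: rhs fails.
  j=1: rhs fails.
  j=2: rhs holds; lhs holds on [0,1]. k = 2.

2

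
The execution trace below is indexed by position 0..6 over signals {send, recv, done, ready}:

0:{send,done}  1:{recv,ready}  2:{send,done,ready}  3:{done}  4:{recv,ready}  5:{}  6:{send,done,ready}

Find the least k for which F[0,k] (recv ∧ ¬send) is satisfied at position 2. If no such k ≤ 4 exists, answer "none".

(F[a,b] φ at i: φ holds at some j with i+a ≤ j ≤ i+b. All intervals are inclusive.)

Scan j = 2,3,… for (recv ∧ ¬send):
  j=2: fails
  j=3: fails
  j=4: holds
First hit at j=4, so smallest k = 4-2 = 2.

2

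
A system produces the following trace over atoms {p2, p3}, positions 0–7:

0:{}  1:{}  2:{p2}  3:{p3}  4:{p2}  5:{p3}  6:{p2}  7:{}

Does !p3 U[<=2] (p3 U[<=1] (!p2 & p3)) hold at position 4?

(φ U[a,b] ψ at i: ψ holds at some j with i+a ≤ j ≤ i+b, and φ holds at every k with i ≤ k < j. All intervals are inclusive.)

Need some j in [4,6] with (p3 U[<=1] (!p2 & p3)), and !p3 at every k in [4,j-1].
  j=4: (p3 U[<=1] (!p2 & p3)) — fails.
  j=5: (p3 U[<=1] (!p2 & p3)) holds; !p3 holds at every k in [4,4] → satisfied.

Holds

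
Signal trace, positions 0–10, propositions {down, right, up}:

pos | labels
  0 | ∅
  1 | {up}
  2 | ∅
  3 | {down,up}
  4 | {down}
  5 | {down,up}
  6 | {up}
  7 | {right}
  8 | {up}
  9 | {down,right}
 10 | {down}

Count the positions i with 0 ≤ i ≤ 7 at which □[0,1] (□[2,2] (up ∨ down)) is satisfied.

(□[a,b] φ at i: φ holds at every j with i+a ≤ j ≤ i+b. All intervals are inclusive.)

5

Evaluate at each i in [0,7]:
  i=0: ✗ (fails at j=0)
  i=1: ✓ (all of [1,2])
  i=2: ✓ (all of [2,3])
  i=3: ✓ (all of [3,4])
  i=4: ✗ (fails at j=5)
  i=5: ✗ (fails at j=5)
  i=6: ✓ (all of [6,7])
  i=7: ✓ (all of [7,8])
Positions where it holds: {1, 2, 3, 6, 7} → 5.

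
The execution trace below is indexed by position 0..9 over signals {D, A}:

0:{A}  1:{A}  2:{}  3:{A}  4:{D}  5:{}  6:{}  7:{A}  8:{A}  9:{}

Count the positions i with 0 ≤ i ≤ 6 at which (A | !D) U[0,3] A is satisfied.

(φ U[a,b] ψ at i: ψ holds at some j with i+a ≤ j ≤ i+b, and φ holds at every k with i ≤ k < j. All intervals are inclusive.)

6

Evaluate at each i in [0,6]:
  i=0: ✓ (rhs at j=0)
  i=1: ✓ (rhs at j=1)
  i=2: ✓ (rhs at j=3; lhs holds on [2,2])
  i=3: ✓ (rhs at j=3)
  i=4: ✗ (lhs fails at k=4 before rhs at j=7)
  i=5: ✓ (rhs at j=7; lhs holds on [5,6])
  i=6: ✓ (rhs at j=7; lhs holds on [6,6])
Positions where it holds: {0, 1, 2, 3, 5, 6} → 6.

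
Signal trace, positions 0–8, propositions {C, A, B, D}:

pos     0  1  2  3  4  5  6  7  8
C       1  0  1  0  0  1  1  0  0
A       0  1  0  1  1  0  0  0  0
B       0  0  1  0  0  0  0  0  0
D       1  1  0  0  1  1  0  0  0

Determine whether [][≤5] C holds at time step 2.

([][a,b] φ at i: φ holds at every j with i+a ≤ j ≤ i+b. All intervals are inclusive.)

No

Check C at every j in [2,7]:
  j=2: true
  j=3: false
  j=4: false
  j=5: true
  j=6: true
  j=7: false
Fails at j=3 → formula fails.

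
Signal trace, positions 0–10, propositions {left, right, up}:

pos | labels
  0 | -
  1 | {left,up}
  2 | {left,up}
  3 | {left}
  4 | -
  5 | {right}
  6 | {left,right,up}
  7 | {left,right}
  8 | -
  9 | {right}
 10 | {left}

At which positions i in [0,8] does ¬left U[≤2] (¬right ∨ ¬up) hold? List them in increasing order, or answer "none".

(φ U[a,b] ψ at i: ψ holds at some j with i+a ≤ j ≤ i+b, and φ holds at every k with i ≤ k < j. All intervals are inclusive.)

0, 1, 2, 3, 4, 5, 7, 8

Evaluate at each i in [0,8]:
  i=0: ✓ (rhs at j=0)
  i=1: ✓ (rhs at j=1)
  i=2: ✓ (rhs at j=2)
  i=3: ✓ (rhs at j=3)
  i=4: ✓ (rhs at j=4)
  i=5: ✓ (rhs at j=5)
  i=6: ✗ (lhs fails at k=6 before rhs at j=7)
  i=7: ✓ (rhs at j=7)
  i=8: ✓ (rhs at j=8)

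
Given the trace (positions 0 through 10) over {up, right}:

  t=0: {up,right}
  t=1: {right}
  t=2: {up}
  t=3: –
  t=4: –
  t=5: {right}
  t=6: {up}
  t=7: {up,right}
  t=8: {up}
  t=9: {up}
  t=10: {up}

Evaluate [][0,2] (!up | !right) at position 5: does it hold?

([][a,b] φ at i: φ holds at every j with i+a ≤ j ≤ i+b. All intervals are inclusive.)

No

Check (!up | !right) at every j in [5,7]:
  j=5: true
  j=6: true
  j=7: false
Fails at j=7 → formula fails.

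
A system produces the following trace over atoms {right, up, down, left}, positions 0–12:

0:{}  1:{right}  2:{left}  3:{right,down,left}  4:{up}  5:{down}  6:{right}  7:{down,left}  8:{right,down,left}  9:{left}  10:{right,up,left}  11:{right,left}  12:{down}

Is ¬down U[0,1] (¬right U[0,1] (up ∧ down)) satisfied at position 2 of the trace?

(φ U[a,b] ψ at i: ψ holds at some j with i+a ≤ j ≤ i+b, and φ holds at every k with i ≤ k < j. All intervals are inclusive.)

No

Need some j in [2,3] with (¬right U[0,1] (up ∧ down)), and ¬down at every k in [2,j-1].
  j=2: (¬right U[0,1] (up ∧ down)) — fails.
  j=3: (¬right U[0,1] (up ∧ down)) — fails.
No j in the window works → until fails.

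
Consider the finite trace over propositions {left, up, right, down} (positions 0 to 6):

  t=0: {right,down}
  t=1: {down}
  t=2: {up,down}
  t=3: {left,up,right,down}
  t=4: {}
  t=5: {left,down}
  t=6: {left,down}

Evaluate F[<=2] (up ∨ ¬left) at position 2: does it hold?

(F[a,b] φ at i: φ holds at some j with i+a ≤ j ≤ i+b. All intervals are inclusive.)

True

Check (up ∨ ¬left) at each j in [2,4]:
  j=2: true
  j=3: true
  j=4: true
Found at j=2 → formula holds.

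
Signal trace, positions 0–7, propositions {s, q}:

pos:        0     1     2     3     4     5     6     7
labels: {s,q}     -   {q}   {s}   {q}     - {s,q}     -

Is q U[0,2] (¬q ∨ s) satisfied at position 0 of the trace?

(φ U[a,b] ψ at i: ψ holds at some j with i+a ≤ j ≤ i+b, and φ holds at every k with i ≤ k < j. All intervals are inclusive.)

Need some j in [0,2] with (¬q ∨ s), and q at every k in [0,j-1].
  j=0: (¬q ∨ s) holds; no prefix to check → satisfied.

Holds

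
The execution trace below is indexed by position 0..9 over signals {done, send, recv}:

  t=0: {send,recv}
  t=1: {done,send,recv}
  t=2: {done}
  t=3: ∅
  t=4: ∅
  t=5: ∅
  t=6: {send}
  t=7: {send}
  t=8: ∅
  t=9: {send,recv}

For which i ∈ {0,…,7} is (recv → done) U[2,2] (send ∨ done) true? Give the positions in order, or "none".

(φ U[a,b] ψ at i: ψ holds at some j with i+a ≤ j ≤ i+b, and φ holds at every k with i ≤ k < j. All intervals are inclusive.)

Evaluate at each i in [0,7]:
  i=0: ✗ (lhs fails at k=0 before rhs at j=2)
  i=1: ✗ (no rhs in [3,3])
  i=2: ✗ (no rhs in [4,4])
  i=3: ✗ (no rhs in [5,5])
  i=4: ✓ (rhs at j=6; lhs holds on [4,5])
  i=5: ✓ (rhs at j=7; lhs holds on [5,6])
  i=6: ✗ (no rhs in [8,8])
  i=7: ✓ (rhs at j=9; lhs holds on [7,8])

4, 5, 7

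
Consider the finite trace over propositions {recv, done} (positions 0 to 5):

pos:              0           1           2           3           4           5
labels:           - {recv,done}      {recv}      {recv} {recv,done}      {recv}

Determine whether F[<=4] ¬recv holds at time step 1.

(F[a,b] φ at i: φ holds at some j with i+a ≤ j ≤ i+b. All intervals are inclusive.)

Check ¬recv at each j in [1,5]:
  j=1: false
  j=2: false
  j=3: false
  j=4: false
  j=5: false
No position in the window satisfies it → formula fails.

False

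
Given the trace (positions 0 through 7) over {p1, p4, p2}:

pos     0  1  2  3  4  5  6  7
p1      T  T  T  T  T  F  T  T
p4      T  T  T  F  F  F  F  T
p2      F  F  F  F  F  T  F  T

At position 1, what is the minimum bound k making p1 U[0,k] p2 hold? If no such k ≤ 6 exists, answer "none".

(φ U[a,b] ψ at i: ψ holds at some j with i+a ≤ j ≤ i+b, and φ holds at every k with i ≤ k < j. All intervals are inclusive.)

4

Need earliest j ≥ 1 with p2, and p1 at every k in [1,j-1].
  j=1: rhs fails.
  j=2: rhs fails.
  j=3: rhs fails.
  j=4: rhs fails.
  j=5: rhs holds; lhs holds on [1,4]. k = 4.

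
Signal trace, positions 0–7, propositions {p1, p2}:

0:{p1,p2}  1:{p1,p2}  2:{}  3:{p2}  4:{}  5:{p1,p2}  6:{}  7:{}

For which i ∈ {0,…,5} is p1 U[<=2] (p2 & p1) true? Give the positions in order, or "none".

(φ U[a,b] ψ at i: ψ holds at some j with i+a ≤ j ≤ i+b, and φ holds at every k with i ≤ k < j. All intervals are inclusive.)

0, 1, 5

Evaluate at each i in [0,5]:
  i=0: ✓ (rhs at j=0)
  i=1: ✓ (rhs at j=1)
  i=2: ✗ (no rhs in [2,4])
  i=3: ✗ (lhs fails at k=3 before rhs at j=5)
  i=4: ✗ (lhs fails at k=4 before rhs at j=5)
  i=5: ✓ (rhs at j=5)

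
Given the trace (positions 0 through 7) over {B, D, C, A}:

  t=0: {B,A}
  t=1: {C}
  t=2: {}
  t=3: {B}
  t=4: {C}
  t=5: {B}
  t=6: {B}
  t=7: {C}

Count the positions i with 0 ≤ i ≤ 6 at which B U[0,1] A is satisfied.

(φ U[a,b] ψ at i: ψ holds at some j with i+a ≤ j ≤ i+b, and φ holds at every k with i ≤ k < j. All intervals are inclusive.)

Evaluate at each i in [0,6]:
  i=0: ✓ (rhs at j=0)
  i=1: ✗ (no rhs in [1,2])
  i=2: ✗ (no rhs in [2,3])
  i=3: ✗ (no rhs in [3,4])
  i=4: ✗ (no rhs in [4,5])
  i=5: ✗ (no rhs in [5,6])
  i=6: ✗ (no rhs in [6,7])
Positions where it holds: {0} → 1.

1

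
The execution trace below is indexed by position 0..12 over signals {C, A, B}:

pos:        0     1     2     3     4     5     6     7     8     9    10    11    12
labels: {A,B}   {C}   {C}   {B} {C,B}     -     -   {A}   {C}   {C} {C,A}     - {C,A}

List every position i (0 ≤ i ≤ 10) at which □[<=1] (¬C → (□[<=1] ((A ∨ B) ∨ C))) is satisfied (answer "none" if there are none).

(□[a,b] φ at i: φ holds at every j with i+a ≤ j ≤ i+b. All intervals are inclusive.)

Evaluate at each i in [0,10]:
  i=0: ✓ (all of [0,1])
  i=1: ✓ (all of [1,2])
  i=2: ✓ (all of [2,3])
  i=3: ✓ (all of [3,4])
  i=4: ✗ (fails at j=5)
  i=5: ✗ (fails at j=5)
  i=6: ✗ (fails at j=6)
  i=7: ✓ (all of [7,8])
  i=8: ✓ (all of [8,9])
  i=9: ✓ (all of [9,10])
  i=10: ✗ (fails at j=11)

0, 1, 2, 3, 7, 8, 9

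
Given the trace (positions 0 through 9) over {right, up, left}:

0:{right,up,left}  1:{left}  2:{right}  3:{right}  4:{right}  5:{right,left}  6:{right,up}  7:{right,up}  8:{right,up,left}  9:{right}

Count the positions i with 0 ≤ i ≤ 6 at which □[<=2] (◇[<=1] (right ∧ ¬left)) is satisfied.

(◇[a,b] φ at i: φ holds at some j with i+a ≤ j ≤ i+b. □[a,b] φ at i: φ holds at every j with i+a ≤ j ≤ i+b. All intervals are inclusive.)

6

Evaluate at each i in [0,6]:
  i=0: ✗ (fails at j=0)
  i=1: ✓ (all of [1,3])
  i=2: ✓ (all of [2,4])
  i=3: ✓ (all of [3,5])
  i=4: ✓ (all of [4,6])
  i=5: ✓ (all of [5,7])
  i=6: ✓ (all of [6,8])
Positions where it holds: {1, 2, 3, 4, 5, 6} → 6.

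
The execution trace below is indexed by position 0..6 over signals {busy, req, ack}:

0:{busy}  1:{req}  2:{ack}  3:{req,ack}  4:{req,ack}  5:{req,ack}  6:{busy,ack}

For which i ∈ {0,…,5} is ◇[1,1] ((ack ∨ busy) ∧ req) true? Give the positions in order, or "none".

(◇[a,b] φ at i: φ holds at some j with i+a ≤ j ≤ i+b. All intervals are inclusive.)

Evaluate at each i in [0,5]:
  i=0: ✗ (none in [1,1])
  i=1: ✗ (none in [2,2])
  i=2: ✓ (witness j=3)
  i=3: ✓ (witness j=4)
  i=4: ✓ (witness j=5)
  i=5: ✗ (none in [6,6])

2, 3, 4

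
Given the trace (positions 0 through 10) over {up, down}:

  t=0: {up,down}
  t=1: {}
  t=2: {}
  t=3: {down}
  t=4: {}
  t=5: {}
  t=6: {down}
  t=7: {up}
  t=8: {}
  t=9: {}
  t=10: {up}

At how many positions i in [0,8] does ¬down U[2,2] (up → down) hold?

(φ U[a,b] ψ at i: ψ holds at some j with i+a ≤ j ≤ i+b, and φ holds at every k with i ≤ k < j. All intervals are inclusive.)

Evaluate at each i in [0,8]:
  i=0: ✗ (lhs fails at k=0 before rhs at j=2)
  i=1: ✓ (rhs at j=3; lhs holds on [1,2])
  i=2: ✗ (lhs fails at k=3 before rhs at j=4)
  i=3: ✗ (lhs fails at k=3 before rhs at j=5)
  i=4: ✓ (rhs at j=6; lhs holds on [4,5])
  i=5: ✗ (no rhs in [7,7])
  i=6: ✗ (lhs fails at k=6 before rhs at j=8)
  i=7: ✓ (rhs at j=9; lhs holds on [7,8])
  i=8: ✗ (no rhs in [10,10])
Positions where it holds: {1, 4, 7} → 3.

3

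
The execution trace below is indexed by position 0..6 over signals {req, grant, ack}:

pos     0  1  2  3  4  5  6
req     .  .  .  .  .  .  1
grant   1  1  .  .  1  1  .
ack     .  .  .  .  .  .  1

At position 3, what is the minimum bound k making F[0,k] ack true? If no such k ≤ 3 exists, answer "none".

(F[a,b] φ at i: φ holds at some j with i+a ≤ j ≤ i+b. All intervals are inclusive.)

3

Scan j = 3,4,… for ack:
  j=3: fails
  j=4: fails
  j=5: fails
  j=6: holds
First hit at j=6, so smallest k = 6-3 = 3.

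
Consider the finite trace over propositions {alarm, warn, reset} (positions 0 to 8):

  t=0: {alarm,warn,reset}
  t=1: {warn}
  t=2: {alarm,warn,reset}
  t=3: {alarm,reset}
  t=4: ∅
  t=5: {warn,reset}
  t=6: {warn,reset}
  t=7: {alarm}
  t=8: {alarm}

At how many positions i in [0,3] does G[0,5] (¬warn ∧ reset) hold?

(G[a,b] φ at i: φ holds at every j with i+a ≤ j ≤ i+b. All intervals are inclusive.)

Evaluate at each i in [0,3]:
  i=0: ✗ (fails at j=0)
  i=1: ✗ (fails at j=1)
  i=2: ✗ (fails at j=2)
  i=3: ✗ (fails at j=4)
Positions where it holds: {} → 0.

0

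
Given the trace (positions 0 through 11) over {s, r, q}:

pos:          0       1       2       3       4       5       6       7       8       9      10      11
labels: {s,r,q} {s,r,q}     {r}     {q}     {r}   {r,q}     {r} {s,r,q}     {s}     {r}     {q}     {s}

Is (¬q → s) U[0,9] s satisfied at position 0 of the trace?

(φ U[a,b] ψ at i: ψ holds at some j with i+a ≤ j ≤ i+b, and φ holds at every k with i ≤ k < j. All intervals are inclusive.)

Need some j in [0,9] with s, and (¬q → s) at every k in [0,j-1].
  j=0: s holds; no prefix to check → satisfied.

Yes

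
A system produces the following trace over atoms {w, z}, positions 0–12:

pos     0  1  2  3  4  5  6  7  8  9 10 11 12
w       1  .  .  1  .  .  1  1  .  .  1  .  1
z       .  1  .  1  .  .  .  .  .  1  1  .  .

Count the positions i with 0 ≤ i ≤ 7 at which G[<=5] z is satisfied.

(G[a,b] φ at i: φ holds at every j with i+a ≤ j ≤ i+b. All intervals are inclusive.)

Evaluate at each i in [0,7]:
  i=0: ✗ (fails at j=0)
  i=1: ✗ (fails at j=2)
  i=2: ✗ (fails at j=2)
  i=3: ✗ (fails at j=4)
  i=4: ✗ (fails at j=4)
  i=5: ✗ (fails at j=5)
  i=6: ✗ (fails at j=6)
  i=7: ✗ (fails at j=7)
Positions where it holds: {} → 0.

0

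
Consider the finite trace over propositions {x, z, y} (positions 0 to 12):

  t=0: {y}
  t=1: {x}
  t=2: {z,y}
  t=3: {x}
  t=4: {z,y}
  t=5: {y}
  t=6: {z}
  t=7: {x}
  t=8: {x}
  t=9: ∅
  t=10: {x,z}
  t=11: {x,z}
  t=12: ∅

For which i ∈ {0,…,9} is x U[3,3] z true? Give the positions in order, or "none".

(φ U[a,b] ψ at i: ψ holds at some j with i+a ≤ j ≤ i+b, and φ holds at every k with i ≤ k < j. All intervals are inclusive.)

none

Evaluate at each i in [0,9]:
  i=0: ✗ (no rhs in [3,3])
  i=1: ✗ (lhs fails at k=2 before rhs at j=4)
  i=2: ✗ (no rhs in [5,5])
  i=3: ✗ (lhs fails at k=4 before rhs at j=6)
  i=4: ✗ (no rhs in [7,7])
  i=5: ✗ (no rhs in [8,8])
  i=6: ✗ (no rhs in [9,9])
  i=7: ✗ (lhs fails at k=9 before rhs at j=10)
  i=8: ✗ (lhs fails at k=9 before rhs at j=11)
  i=9: ✗ (no rhs in [12,12])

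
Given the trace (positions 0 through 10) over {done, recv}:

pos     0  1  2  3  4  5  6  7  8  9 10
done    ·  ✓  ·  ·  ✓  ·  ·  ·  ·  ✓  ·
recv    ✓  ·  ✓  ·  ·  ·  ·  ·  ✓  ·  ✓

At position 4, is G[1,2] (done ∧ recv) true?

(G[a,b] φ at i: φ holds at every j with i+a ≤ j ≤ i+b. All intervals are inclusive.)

Check (done ∧ recv) at every j in [5,6]:
  j=5: false
  j=6: false
Fails at j=5 → formula fails.

False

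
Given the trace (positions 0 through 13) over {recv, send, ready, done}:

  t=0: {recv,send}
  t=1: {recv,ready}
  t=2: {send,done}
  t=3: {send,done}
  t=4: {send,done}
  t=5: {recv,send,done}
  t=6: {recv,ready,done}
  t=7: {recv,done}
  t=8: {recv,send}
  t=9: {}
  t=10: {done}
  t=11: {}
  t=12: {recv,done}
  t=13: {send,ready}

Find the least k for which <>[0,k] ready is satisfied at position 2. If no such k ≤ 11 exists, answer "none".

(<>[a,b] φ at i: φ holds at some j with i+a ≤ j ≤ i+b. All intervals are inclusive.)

4

Scan j = 2,3,… for ready:
  j=2: fails
  j=3: fails
  j=4: fails
  j=5: fails
  j=6: holds
First hit at j=6, so smallest k = 6-2 = 4.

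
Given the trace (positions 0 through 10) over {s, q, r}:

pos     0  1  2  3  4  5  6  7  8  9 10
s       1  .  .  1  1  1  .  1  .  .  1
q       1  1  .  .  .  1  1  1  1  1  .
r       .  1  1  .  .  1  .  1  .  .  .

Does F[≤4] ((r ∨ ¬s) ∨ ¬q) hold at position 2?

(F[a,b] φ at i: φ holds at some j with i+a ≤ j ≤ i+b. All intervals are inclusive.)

Holds

Check ((r ∨ ¬s) ∨ ¬q) at each j in [2,6]:
  j=2: true
  j=3: true
  j=4: true
  j=5: true
  j=6: true
Found at j=2 → formula holds.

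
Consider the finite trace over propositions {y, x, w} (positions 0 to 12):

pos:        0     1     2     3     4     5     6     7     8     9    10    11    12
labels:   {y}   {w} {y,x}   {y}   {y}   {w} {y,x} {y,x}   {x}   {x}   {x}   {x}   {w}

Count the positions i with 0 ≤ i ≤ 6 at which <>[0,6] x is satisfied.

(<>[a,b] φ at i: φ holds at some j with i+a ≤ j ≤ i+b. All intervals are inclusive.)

7

Evaluate at each i in [0,6]:
  i=0: ✓ (witness j=2)
  i=1: ✓ (witness j=2)
  i=2: ✓ (witness j=2)
  i=3: ✓ (witness j=6)
  i=4: ✓ (witness j=6)
  i=5: ✓ (witness j=6)
  i=6: ✓ (witness j=6)
Positions where it holds: {0, 1, 2, 3, 4, 5, 6} → 7.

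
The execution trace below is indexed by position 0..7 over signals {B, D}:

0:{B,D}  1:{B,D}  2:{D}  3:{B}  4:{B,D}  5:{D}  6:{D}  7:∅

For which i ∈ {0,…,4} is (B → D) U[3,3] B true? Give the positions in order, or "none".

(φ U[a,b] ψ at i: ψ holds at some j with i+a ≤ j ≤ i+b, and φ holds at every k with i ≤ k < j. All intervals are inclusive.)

Evaluate at each i in [0,4]:
  i=0: ✓ (rhs at j=3; lhs holds on [0,2])
  i=1: ✗ (lhs fails at k=3 before rhs at j=4)
  i=2: ✗ (no rhs in [5,5])
  i=3: ✗ (no rhs in [6,6])
  i=4: ✗ (no rhs in [7,7])

0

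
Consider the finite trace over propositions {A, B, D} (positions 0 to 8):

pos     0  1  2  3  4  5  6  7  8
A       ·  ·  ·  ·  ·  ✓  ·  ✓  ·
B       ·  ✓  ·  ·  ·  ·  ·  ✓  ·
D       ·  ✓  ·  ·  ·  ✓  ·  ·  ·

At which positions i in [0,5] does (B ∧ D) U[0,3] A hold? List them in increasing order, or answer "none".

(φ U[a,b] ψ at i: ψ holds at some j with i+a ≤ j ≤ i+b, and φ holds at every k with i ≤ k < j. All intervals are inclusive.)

5

Evaluate at each i in [0,5]:
  i=0: ✗ (no rhs in [0,3])
  i=1: ✗ (no rhs in [1,4])
  i=2: ✗ (lhs fails at k=2 before rhs at j=5)
  i=3: ✗ (lhs fails at k=3 before rhs at j=5)
  i=4: ✗ (lhs fails at k=4 before rhs at j=5)
  i=5: ✓ (rhs at j=5)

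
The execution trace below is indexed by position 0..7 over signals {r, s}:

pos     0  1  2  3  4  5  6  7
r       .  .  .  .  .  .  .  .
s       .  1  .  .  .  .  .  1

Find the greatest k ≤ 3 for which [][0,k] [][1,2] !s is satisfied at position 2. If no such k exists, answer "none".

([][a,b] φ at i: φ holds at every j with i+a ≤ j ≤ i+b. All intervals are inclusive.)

[][1,2] !s must hold from j=2 onward; find where it first fails.
  j=2: holds
  j=3: holds
  j=4: holds
  j=5: fails
Holds on [2,4], so largest k = 2.

2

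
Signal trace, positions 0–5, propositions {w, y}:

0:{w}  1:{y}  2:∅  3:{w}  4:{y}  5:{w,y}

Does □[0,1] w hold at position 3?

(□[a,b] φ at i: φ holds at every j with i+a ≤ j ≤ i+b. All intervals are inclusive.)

Check w at every j in [3,4]:
  j=3: true
  j=4: false
Fails at j=4 → formula fails.

False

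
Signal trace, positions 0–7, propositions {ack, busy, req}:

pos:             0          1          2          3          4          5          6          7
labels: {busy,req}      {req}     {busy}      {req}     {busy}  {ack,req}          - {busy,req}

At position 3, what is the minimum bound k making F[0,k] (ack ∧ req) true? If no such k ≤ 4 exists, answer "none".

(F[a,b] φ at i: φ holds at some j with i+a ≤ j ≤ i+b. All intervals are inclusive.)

2

Scan j = 3,4,… for (ack ∧ req):
  j=3: fails
  j=4: fails
  j=5: holds
First hit at j=5, so smallest k = 5-3 = 2.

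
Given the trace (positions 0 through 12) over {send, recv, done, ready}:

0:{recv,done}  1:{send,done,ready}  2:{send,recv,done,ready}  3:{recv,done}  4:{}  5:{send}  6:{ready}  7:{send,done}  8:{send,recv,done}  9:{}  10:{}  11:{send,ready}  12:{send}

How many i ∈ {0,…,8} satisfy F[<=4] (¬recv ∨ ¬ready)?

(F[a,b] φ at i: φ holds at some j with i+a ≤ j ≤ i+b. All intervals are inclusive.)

9

Evaluate at each i in [0,8]:
  i=0: ✓ (witness j=0)
  i=1: ✓ (witness j=1)
  i=2: ✓ (witness j=3)
  i=3: ✓ (witness j=3)
  i=4: ✓ (witness j=4)
  i=5: ✓ (witness j=5)
  i=6: ✓ (witness j=6)
  i=7: ✓ (witness j=7)
  i=8: ✓ (witness j=8)
Positions where it holds: {0, 1, 2, 3, 4, 5, 6, 7, 8} → 9.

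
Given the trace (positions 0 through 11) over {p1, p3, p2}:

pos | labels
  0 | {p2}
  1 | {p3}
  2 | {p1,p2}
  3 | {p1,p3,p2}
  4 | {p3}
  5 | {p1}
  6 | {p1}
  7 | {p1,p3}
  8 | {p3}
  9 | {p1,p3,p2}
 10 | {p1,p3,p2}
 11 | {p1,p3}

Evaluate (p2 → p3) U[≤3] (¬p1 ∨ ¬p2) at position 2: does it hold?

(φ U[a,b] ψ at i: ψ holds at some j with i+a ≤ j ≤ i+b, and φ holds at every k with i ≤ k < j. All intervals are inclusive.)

Need some j in [2,5] with (¬p1 ∨ ¬p2), and (p2 → p3) at every k in [2,j-1].
  j=2: (¬p1 ∨ ¬p2) false.
  j=3: (¬p1 ∨ ¬p2) false.
  j=4: (¬p1 ∨ ¬p2) holds, but (p2 → p3) fails at k=2 → not this j.
  j=5: (¬p1 ∨ ¬p2) holds, but (p2 → p3) fails at k=2 → not this j.
No j in the window works → until fails.

Does not hold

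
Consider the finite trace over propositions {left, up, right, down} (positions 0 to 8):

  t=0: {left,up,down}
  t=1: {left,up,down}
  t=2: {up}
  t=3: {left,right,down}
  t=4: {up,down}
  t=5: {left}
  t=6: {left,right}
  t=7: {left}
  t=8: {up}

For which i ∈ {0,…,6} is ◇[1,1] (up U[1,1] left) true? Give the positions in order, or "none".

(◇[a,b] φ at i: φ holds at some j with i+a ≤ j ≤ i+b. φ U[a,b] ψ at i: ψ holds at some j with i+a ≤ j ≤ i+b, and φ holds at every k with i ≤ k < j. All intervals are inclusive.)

1, 3

Evaluate at each i in [0,6]:
  i=0: ✗ (none in [1,1])
  i=1: ✓ (witness j=2)
  i=2: ✗ (none in [3,3])
  i=3: ✓ (witness j=4)
  i=4: ✗ (none in [5,5])
  i=5: ✗ (none in [6,6])
  i=6: ✗ (none in [7,7])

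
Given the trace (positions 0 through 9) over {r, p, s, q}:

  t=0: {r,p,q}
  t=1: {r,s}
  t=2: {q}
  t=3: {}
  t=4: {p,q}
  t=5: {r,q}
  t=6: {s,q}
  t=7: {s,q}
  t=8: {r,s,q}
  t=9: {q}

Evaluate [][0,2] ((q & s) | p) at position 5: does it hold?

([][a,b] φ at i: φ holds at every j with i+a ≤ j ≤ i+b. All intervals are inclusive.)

False

Check ((q & s) | p) at every j in [5,7]:
  j=5: false
  j=6: true
  j=7: true
Fails at j=5 → formula fails.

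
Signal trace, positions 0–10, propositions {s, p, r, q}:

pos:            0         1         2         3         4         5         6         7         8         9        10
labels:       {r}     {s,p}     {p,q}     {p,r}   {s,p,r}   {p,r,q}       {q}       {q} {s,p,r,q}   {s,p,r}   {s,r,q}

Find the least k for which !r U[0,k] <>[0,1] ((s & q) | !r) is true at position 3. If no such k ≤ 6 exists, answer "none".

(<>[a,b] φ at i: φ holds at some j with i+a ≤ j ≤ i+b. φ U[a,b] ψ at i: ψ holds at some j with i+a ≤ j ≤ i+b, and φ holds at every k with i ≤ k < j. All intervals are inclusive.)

Need earliest j ≥ 3 with <>[0,1] ((s & q) | !r), and !r at every k in [3,j-1].
  j=3: rhs fails.
  j=4: rhs fails.
  j=5: rhs holds but lhs fails at k=3.
  j=6: rhs holds but lhs fails at k=3.
  j=7: rhs holds but lhs fails at k=3.
  j=8: rhs holds but lhs fails at k=3.
  j=9: rhs holds but lhs fails at k=3.
No witness within the range → none.

none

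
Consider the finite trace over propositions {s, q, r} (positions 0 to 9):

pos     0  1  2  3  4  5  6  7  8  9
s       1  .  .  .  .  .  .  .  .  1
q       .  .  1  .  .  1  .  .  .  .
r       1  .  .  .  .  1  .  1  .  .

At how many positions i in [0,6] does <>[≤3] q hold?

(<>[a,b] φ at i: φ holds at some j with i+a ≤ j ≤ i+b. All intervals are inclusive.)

Evaluate at each i in [0,6]:
  i=0: ✓ (witness j=2)
  i=1: ✓ (witness j=2)
  i=2: ✓ (witness j=2)
  i=3: ✓ (witness j=5)
  i=4: ✓ (witness j=5)
  i=5: ✓ (witness j=5)
  i=6: ✗ (none in [6,9])
Positions where it holds: {0, 1, 2, 3, 4, 5} → 6.

6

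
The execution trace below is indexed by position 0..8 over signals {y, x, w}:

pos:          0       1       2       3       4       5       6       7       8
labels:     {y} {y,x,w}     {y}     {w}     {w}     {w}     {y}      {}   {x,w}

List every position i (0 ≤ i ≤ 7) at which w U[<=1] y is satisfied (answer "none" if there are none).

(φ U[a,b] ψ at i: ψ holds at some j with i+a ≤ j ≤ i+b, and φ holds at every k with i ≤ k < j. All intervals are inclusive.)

Evaluate at each i in [0,7]:
  i=0: ✓ (rhs at j=0)
  i=1: ✓ (rhs at j=1)
  i=2: ✓ (rhs at j=2)
  i=3: ✗ (no rhs in [3,4])
  i=4: ✗ (no rhs in [4,5])
  i=5: ✓ (rhs at j=6; lhs holds on [5,5])
  i=6: ✓ (rhs at j=6)
  i=7: ✗ (no rhs in [7,8])

0, 1, 2, 5, 6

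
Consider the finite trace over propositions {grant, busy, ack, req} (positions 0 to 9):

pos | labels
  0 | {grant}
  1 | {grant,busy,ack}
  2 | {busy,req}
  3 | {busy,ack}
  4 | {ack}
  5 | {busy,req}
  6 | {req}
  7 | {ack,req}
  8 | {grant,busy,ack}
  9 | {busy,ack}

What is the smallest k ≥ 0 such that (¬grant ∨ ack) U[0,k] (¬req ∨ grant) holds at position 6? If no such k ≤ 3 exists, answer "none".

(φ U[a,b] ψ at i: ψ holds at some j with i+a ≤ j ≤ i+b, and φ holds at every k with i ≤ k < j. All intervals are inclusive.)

Need earliest j ≥ 6 with (¬req ∨ grant), and (¬grant ∨ ack) at every k in [6,j-1].
  j=6: rhs fails.
  j=7: rhs fails.
  j=8: rhs holds; lhs holds on [6,7]. k = 2.

2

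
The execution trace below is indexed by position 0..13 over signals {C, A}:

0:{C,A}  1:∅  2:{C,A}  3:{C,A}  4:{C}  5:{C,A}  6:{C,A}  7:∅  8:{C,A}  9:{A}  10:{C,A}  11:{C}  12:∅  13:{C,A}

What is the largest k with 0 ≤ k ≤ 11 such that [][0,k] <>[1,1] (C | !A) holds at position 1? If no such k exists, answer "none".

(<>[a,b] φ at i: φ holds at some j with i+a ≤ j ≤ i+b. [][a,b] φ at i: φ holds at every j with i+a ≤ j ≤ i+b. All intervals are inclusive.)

6

<>[1,1] (C | !A) must hold from j=1 onward; find where it first fails.
  j=1: holds
  j=2: holds
  j=3: holds
  j=4: holds
  j=5: holds
  j=6: holds
  j=7: holds
  j=8: fails
Holds on [1,7], so largest k = 6.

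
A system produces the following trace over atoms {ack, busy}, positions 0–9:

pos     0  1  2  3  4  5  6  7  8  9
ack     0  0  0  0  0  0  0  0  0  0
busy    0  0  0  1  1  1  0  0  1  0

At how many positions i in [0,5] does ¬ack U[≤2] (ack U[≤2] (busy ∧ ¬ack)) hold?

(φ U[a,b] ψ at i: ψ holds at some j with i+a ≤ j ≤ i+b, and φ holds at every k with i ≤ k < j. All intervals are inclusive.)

5

Evaluate at each i in [0,5]:
  i=0: ✗ (no rhs in [0,2])
  i=1: ✓ (rhs at j=3; lhs holds on [1,2])
  i=2: ✓ (rhs at j=3; lhs holds on [2,2])
  i=3: ✓ (rhs at j=3)
  i=4: ✓ (rhs at j=4)
  i=5: ✓ (rhs at j=5)
Positions where it holds: {1, 2, 3, 4, 5} → 5.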